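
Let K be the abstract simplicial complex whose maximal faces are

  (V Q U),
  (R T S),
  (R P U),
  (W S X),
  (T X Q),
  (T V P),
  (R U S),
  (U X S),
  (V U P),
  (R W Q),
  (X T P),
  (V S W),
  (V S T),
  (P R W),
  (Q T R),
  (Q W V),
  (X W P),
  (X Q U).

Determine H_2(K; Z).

H_2 = Z.

Take the total order P < Q < R < S < T < U < V < W < X on the vertex set. Then K (dimension 2) consists of the simplices:

  0-simplices (9): P, Q, R, S, T, U, V, W, X
  1-simplices (27): PR, PT, PU, PV, PW, PX, QR, QT, QU, QV, QW, QX, RS, RT, RU, RW, ST, SU, SV, SW, SX, TV, TX, UV, UX, VW, WX
  2-simplices (18): PRU, PRW, PTV, PTX, PUV, PWX, QRT, QRW, QTX, QUV, QUX, QVW, RST, RSU, STV, SUX, SVW, SWX

so the chain groups are C_0 ≅ Z^9, C_1 ≅ Z^27, C_2 ≅ Z^18.

Boundary ∂_1: C_1 → C_0 sends each edge [p,q] (with p < q) to q − p. For instance
  ∂QV = V − Q.
This gives a 9×27 integer matrix of rank 8; reducing to Smith normal form yields diagonal entries (1,1,1,1,1,1,1,1).

Boundary ∂_2: C_2 → C_1 maps a triangle to the signed sum of its edges. For instance
  ∂QRW = RW − QW + QR,
  ∂QVW = VW − QW + QV.
The resulting 27×18 matrix has rank 17, and its Smith normal form has invariant factors (1,1,1,1,1,1,1,1,1,1,1,1,1,1,1,1,1).

Now H_k = ker ∂_k / im ∂_{k+1}, so:

  H_2: rank ker ∂_2 − rank ∂_3 = (18 − 17) − 0 = 1, and there is no ∂_3, so H_2 ≅ Z.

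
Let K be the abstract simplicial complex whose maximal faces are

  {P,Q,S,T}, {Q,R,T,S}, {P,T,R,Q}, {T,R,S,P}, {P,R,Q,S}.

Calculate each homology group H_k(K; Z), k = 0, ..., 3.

Order the vertices as P < Q < R < S < T. Listing each simplex with vertices in this order, K has dimension 3 with simplices:

  0-simplices (5): P, Q, R, S, T
  1-simplices (10): PQ, PR, PS, PT, QR, QS, QT, RS, RT, ST
  2-simplices (10): PQR, PQS, PQT, PRS, PRT, PST, QRS, QRT, QST, RST
  3-simplices (5): PQRS, PQRT, PQST, PRST, QRST

Hence C_0 ≅ Z^5, C_1 ≅ Z^10, C_2 ≅ Z^10, C_3 ≅ Z^5.

∂_1: C_1 → C_0 sends each edge [p,q] (with p < q) to q − p.
As a 5×10 matrix over Z this has rank 4, with invariant factors (1,1,1,1).

∂_2: C_2 → C_1 acts by ∂[p,q,r] = [q,r] − [p,r] + [p,q]. For instance
  ∂PST = ST − PT + PS,
  ∂QRS = RS − QS + QR.
This gives a 10×10 integer matrix of rank 6; reducing to Smith normal form yields diagonal entries (1,1,1,1,1,1).

The boundary map ∂_3: C_3 → C_2 sends each 3-simplex σ to the alternating sum Σ_i (−1)^i (σ with its i-th vertex removed). For instance
  ∂PQST = QST − PST + PQT − PQS,
  ∂PQRT = QRT − PRT + PQT − PQR.
The 10×5 boundary matrix has rank 4 and Smith normal form diag(1,1,1,1).

From H_k ≅ ker(∂_k) / im(∂_{k+1}) we obtain:

  H_0: rank C_0 − rank ∂_1 = 5 − 4 = 1, and the invariant factors of ∂_1 are all 1, so H_0 = Z.
  H_1: rank ker ∂_1 − rank ∂_2 = (10 − 4) − 6 = 0, and the invariant factors of ∂_2 are all 1, so H_1 = 0.
  H_2: rank ker ∂_2 − rank ∂_3 = (10 − 6) − 4 = 0, and the invariant factors of ∂_3 are all 1, so H_2 = 0.
  H_3: rank ker ∂_3 − rank ∂_4 = (5 − 4) − 0 = 1, and there is no ∂_4, so H_3 = Z.

As a check, the Euler characteristic is 5 − 10 + 10 − 5 = 0, which agrees with 1 − 0 + 0 − 1 = 0.

H_0 = Z,  H_1 = 0,  H_2 = 0,  H_3 = Z.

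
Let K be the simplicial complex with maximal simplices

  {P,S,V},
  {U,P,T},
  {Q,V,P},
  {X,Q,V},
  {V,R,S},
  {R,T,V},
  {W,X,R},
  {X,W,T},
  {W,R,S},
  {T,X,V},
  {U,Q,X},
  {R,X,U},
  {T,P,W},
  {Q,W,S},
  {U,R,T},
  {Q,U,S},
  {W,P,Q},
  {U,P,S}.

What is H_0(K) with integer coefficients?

H_0 = Z.

Order the vertices as P < Q < R < S < T < U < V < W < X. Listing each simplex with vertices in this order, K has dimension 2 with simplices:

  0-simplices (9): P, Q, R, S, T, U, V, W, X
  1-simplices (27): PQ, PS, PT, PU, PV, PW, QS, QU, QV, QW, QX, RS, RT, RU, RV, RW, RX, SU, SV, SW, TU, TV, TW, TX, UX, VX, WX
  2-simplices (18): PQV, PQW, PSU, PSV, PTU, PTW, QSU, QSW, QUX, QVX, RSV, RSW, RTU, RTV, RUX, RWX, TVX, TWX

giving chain groups C_0 ≅ Z^9, C_1 ≅ Z^27, C_2 ≅ Z^18.

The boundary map ∂_1: C_1 → C_0 is given by ∂[p,q] = [q] − [p].
This gives a 9×27 integer matrix of rank 8; reducing to Smith normal form yields diagonal entries (1,1,1,1,1,1,1,1).

The boundary map ∂_2: C_2 → C_1 maps a triangle to the signed sum of its edges. For instance
  ∂RSW = SW − RW + RS,
  ∂RUX = UX − RX + RU.
As a 27×18 matrix over Z this has rank 18, with invariant factors (1,1,1,1,1,1,1,1,1,1,1,1,1,1,1,1,1,2).

Reading off H_k = ker ∂_k / im ∂_{k+1}:

  H_0: rank C_0 − rank ∂_1 = 9 − 8 = 1, and the invariant factors of ∂_1 are all 1, so H_0 = Z.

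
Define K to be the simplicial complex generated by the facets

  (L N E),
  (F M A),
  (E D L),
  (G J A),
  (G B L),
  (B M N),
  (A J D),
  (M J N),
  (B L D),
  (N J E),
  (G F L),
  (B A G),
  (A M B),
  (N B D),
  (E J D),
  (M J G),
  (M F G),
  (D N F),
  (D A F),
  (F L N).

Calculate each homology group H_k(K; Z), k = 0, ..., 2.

We work with the vertex ordering A < B < D < E < F < G < J < L < M < N. The simplices of K, each written with vertices in increasing order, are:

  0-simplices (10): A, B, D, E, F, G, J, L, M, N
  1-simplices (30): AB, AD, AF, AG, AJ, AM, BD, BG, BL, BM, BN, DE, DF, DJ, DL, DN, EJ, EL, EN, FG, FL, FM, FN, GJ, GL, GM, JM, JN, LN, MN
  2-simplices (20): ABG, ABM, ADF, ADJ, AFM, AGJ, BDL, BDN, BGL, BMN, DEJ, DEL, DFN, EJN, ELN, FGL, FGM, FLN, GJM, JMN

so the chain groups are C_0 ≅ Z^10, C_1 ≅ Z^30, C_2 ≅ Z^20.

Boundary ∂_1: C_1 → C_0 is given by ∂[p,q] = [q] − [p].
The 10×30 boundary matrix has rank 9 and Smith normal form diag(1,1,1,1,1,1,1,1,1).

Boundary ∂_2: C_2 → C_1 maps a triangle to the signed sum of its edges. For instance
  ∂ABM = BM − AM + AB,
  ∂FGM = GM − FM + FG.
The resulting 30×20 matrix has rank 20, and its Smith normal form has invariant factors (1,1,1,1,1,1,1,1,1,1,1,1,1,1,1,1,1,1,1,2).

From H_k ≅ ker(∂_k) / im(∂_{k+1}) we obtain:

  H_0: rank C_0 − rank ∂_1 = 10 − 9 = 1, and the invariant factors of ∂_1 are all 1, so H_0 ≅ Z.
  H_1: rank ker ∂_1 − rank ∂_2 = (30 − 9) − 20 = 1, and ∂_2 has invariant factor 2 > 1, so H_1 ≅ Z ⊕ Z/2Z.
  H_2: rank ker ∂_2 − rank ∂_3 = (20 − 20) − 0 = 0, and there is no ∂_3, so H_2 ≅ 0.

(K is a triangulation of the Klein bottle.)

H_0 = Z,  H_1 = Z ⊕ Z/2Z,  H_2 = 0.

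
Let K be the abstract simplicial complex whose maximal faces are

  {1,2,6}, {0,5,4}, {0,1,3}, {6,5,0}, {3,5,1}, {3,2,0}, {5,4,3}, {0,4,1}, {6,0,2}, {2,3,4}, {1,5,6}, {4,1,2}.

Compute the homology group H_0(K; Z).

Order the vertices as 0 < 1 < 2 < 3 < 4 < 5 < 6. Listing each simplex with vertices in this order, K has dimension 2 with simplices:

  0-simplices (7): [0], [1], [2], [3], [4], [5], [6]
  1-simplices (18): [0,1], [0,2], [0,3], [0,4], [0,5], [0,6], [1,2], [1,3], [1,4], [1,5], [1,6], [2,3], [2,4], [2,6], [3,4], [3,5], [4,5], [5,6]
  2-simplices (12): [0,1,3], [0,1,4], [0,2,3], [0,2,6], [0,4,5], [0,5,6], [1,2,4], [1,2,6], [1,3,5], [1,5,6], [2,3,4], [3,4,5]

so the chain groups are C_0 ≅ Z^7, C_1 ≅ Z^18, C_2 ≅ Z^12.

∂_1: C_1 → C_0 is given by ∂[p,q] = [q] − [p].
This gives a 7×18 integer matrix of rank 6; reducing to Smith normal form yields diagonal entries (1,1,1,1,1,1).

∂_2: C_2 → C_1 maps a triangle to the signed sum of its edges. For instance
  ∂[1,2,6] = [2,6] − [1,6] + [1,2],
  ∂[0,1,3] = [1,3] − [0,3] + [0,1].
This gives a 18×12 integer matrix of rank 12; reducing to Smith normal form yields diagonal entries (1,1,1,1,1,1,1,1,1,1,1,2).

Reading off H_k = ker ∂_k / im ∂_{k+1}:

  H_0: rank C_0 − rank ∂_1 = 7 − 6 = 1, and the invariant factors of ∂_1 are all 1, so H_0 = Z.

(K is a triangulation of the real projective plane RP^2.)

H_0 = Z.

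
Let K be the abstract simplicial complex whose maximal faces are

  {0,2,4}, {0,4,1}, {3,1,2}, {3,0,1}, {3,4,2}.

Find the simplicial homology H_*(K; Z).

H_0 = Z,  H_1 = Z,  H_2 = 0.

K has 5 vertices, 10 edges, 5 triangles.
rank ∂_0 = 0, rank ∂_1 = 4 ⇒ b_0 = 5 − 0 − 4 = 1; all invariant factors of ∂_1 are 1 so no torsion. So H_0 ≅ Z.
rank ∂_1 = 4, rank ∂_2 = 5 ⇒ b_1 = 10 − 4 − 5 = 1; all invariant factors of ∂_2 are 1 so no torsion. So H_1 ≅ Z.
rank ∂_2 = 5, rank ∂_3 = 0 ⇒ b_2 = 5 − 5 − 0 = 0. So H_2 ≅ 0.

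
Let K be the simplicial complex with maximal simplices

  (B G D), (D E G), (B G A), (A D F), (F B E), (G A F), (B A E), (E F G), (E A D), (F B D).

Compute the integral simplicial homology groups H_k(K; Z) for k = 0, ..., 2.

We work with the vertex ordering A < B < D < E < F < G. The simplices of K, each written with vertices in increasing order, are:

  0-simplices (6): A, B, D, E, F, G
  1-simplices (15): AB, AD, AE, AF, AG, BD, BE, BF, BG, DE, DF, DG, EF, EG, FG
  2-simplices (10): ABE, ABG, ADE, ADF, AFG, BDF, BDG, BEF, DEG, EFG

so the chain groups are C_0 ≅ Z^6, C_1 ≅ Z^15, C_2 ≅ Z^10.

∂_1: C_1 → C_0 maps an edge to its endpoints' difference, ∂[p,q] = q − p. For instance
  ∂AB = B − A.
The 6×15 boundary matrix has rank 5 and Smith normal form diag(1,1,1,1,1).

∂_2: C_2 → C_1 acts by ∂[p,q,r] = [q,r] − [p,r] + [p,q]. For instance
  ∂ADF = DF − AF + AD,
  ∂ADE = DE − AE + AD.
As a 15×10 matrix over Z this has rank 10, with invariant factors (1,1,1,1,1,1,1,1,1,2).

Reading off H_k = ker ∂_k / im ∂_{k+1}:

  H_0: rank C_0 − rank ∂_1 = 6 − 5 = 1, and the invariant factors of ∂_1 are all 1, so H_0 ≅ Z.
  H_1: rank ker ∂_1 − rank ∂_2 = (15 − 5) − 10 = 0, and ∂_2 has invariant factor 2 > 1, so H_1 ≅ Z/2Z.
  H_2: rank ker ∂_2 − rank ∂_3 = (10 − 10) − 0 = 0, and there is no ∂_3, so H_2 ≅ 0.

As a check, the Euler characteristic is 6 − 15 + 10 = 1, which agrees with 1 − 0 + 0 = 1.
(K is a triangulation of the real projective plane RP^2.)

H_0 = Z,  H_1 = Z/2Z,  H_2 = 0.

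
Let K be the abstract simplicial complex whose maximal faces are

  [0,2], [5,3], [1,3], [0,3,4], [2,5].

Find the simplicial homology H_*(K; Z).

H_0 ≅ Z,  H_1 ≅ Z,  H_2 = 0.

Fix the vertex order 0 < 1 < 2 < 3 < 4 < 5 and write every simplex with vertices in increasing order. Then dim K = 2 and the simplices of K are:

  0-simplices (6): [0], [1], [2], [3], [4], [5]
  1-simplices (7): [0,2], [0,3], [0,4], [1,3], [2,5], [3,4], [3,5]
  2-simplices (1): [0,3,4]

so the chain groups are C_0 ≅ Z^6, C_1 ≅ Z^7, C_2 ≅ Z^1.

The boundary map ∂_1: C_1 → C_0 sends each edge [p,q] (with p < q) to q − p. For instance
  ∂[2,5] = [5] − [2].
The resulting 6×7 matrix has rank 5, and its Smith normal form has invariant factors (1,1,1,1,1).

∂_2: C_2 → C_1 sends each 2-simplex [p,q,r] to [q,r] − [p,r] + [p,q]. For instance
  ∂[0,3,4] = [3,4] − [0,4] + [0,3].
The 7×1 boundary matrix has rank 1 and Smith normal form diag(1).

Computing H_k = (kernel of ∂_k) / (image of ∂_{k+1}):

  H_0: rank C_0 − rank ∂_1 = 6 − 5 = 1, and the invariant factors of ∂_1 are all 1, so H_0 = Z.
  H_1: rank ker ∂_1 − rank ∂_2 = (7 − 5) − 1 = 1, and the invariant factors of ∂_2 are all 1, so H_1 = Z.
  H_2: rank ker ∂_2 − rank ∂_3 = (1 − 1) − 0 = 0, and there is no ∂_3, so H_2 = 0.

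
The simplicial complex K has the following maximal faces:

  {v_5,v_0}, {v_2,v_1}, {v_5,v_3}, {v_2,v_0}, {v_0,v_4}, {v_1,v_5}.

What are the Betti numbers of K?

Fix the vertex order v_0 < v_1 < v_2 < v_3 < v_4 < v_5 and write every simplex with vertices in increasing order. Then dim K = 1 and the simplices of K are:

  0-simplices (6): [v_0], [v_1], [v_2], [v_3], [v_4], [v_5]
  1-simplices (6): [v_0,v_2], [v_0,v_4], [v_0,v_5], [v_1,v_2], [v_1,v_5], [v_3,v_5]

so the chain groups are C_0 ≅ Z^6, C_1 ≅ Z^6.

Boundary ∂_1: C_1 → C_0 sends each edge [p,q] (with p < q) to q − p. For instance
  ∂[v_3,v_5] = [v_5] − [v_3].
This gives a 6×6 integer matrix of rank 5; reducing to Smith normal form yields diagonal entries (1,1,1,1,1).

Computing H_k = (kernel of ∂_k) / (image of ∂_{k+1}):

  H_0: rank C_0 − rank ∂_1 = 6 − 5 = 1, and the invariant factors of ∂_1 are all 1, so H_0 ≅ Z.
  H_1: rank ker ∂_1 − rank ∂_2 = (6 − 5) − 0 = 1, and there is no ∂_2, so H_1 ≅ Z.

Hence the Betti numbers are b_0 = 1, b_1 = 1.

b_0 = 1, b_1 = 1.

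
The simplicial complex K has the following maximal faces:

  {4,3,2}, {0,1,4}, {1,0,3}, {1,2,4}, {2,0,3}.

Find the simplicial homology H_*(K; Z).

K has 5 vertices, 10 edges, 5 triangles.
rank ∂_0 = 0, rank ∂_1 = 4 ⇒ b_0 = 5 − 0 − 4 = 1; all invariant factors of ∂_1 are 1 so no torsion. So H_0 ≅ Z.
rank ∂_1 = 4, rank ∂_2 = 5 ⇒ b_1 = 10 − 4 − 5 = 1; all invariant factors of ∂_2 are 1 so no torsion. So H_1 ≅ Z.
rank ∂_2 = 5, rank ∂_3 = 0 ⇒ b_2 = 5 − 5 − 0 = 0. So H_2 ≅ 0.

H_0 = Z,  H_1 = Z,  H_2 = 0.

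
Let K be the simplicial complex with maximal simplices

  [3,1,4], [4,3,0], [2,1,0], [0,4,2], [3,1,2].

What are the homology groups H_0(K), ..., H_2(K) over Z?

Fix the vertex order 0 < 1 < 2 < 3 < 4 and write every simplex with vertices in increasing order. Then dim K = 2 and the simplices of K are:

  0-simplices (5): [0], [1], [2], [3], [4]
  1-simplices (10): [0,1], [0,2], [0,3], [0,4], [1,2], [1,3], [1,4], [2,3], [2,4], [3,4]
  2-simplices (5): [0,1,2], [0,2,4], [0,3,4], [1,2,3], [1,3,4]

Hence C_0 ≅ Z^5, C_1 ≅ Z^10, C_2 ≅ Z^5.

∂_1: C_1 → C_0 is given by ∂[p,q] = [q] − [p]. For instance
  ∂[2,4] = [4] − [2].
The 5×10 boundary matrix has rank 4 and Smith normal form diag(1,1,1,1).

∂_2: C_2 → C_1 acts by ∂[p,q,r] = [q,r] − [p,r] + [p,q]. For instance
  ∂[0,3,4] = [3,4] − [0,4] + [0,3],
  ∂[0,1,2] = [1,2] − [0,2] + [0,1].
The 10×5 boundary matrix has rank 5 and Smith normal form diag(1,1,1,1,1).

From H_k ≅ ker(∂_k) / im(∂_{k+1}) we obtain:

  H_0: rank C_0 − rank ∂_1 = 5 − 4 = 1, and the invariant factors of ∂_1 are all 1, so H_0 = Z.
  H_1: rank ker ∂_1 − rank ∂_2 = (10 − 4) − 5 = 1, and the invariant factors of ∂_2 are all 1, so H_1 = Z.
  H_2: rank ker ∂_2 − rank ∂_3 = (5 − 5) − 0 = 0, and there is no ∂_3, so H_2 = 0.

H_0 = Z,  H_1 = Z,  H_2 = 0.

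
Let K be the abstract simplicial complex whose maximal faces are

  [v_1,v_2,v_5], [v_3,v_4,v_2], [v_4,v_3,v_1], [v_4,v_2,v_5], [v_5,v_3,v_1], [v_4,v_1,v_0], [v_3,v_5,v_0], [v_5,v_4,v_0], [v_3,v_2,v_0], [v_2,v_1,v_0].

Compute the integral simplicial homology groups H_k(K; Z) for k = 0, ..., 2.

H_0 ≅ Z,  H_1 ≅ Z/2Z,  H_2 = 0.

Order the vertices as v_0 < v_1 < v_2 < v_3 < v_4 < v_5. Listing each simplex with vertices in this order, K has dimension 2 with simplices:

  0-simplices (6): [v_0], [v_1], [v_2], [v_3], [v_4], [v_5]
  1-simplices (15): (15 of them)
  2-simplices (10): [v_0,v_1,v_2], [v_0,v_1,v_4], [v_0,v_2,v_3], [v_0,v_3,v_5], [v_0,v_4,v_5], [v_1,v_2,v_5], [v_1,v_3,v_4], [v_1,v_3,v_5], [v_2,v_3,v_4], [v_2,v_4,v_5]

Hence C_0 ≅ Z^6, C_1 ≅ Z^15, C_2 ≅ Z^10.

∂_1: C_1 → C_0 sends each edge [p,q] (with p < q) to q − p. For instance
  ∂[v_1,v_3] = [v_3] − [v_1].
The resulting 6×15 matrix has rank 5, and its Smith normal form has invariant factors (1,1,1,1,1).

The boundary map ∂_2: C_2 → C_1 sends each 2-simplex [p,q,r] to [q,r] − [p,r] + [p,q]. For instance
  ∂[v_2,v_4,v_5] = [v_4,v_5] − [v_2,v_5] + [v_2,v_4],
  ∂[v_1,v_2,v_5] = [v_2,v_5] − [v_1,v_5] + [v_1,v_2].
The 15×10 boundary matrix has rank 10 and Smith normal form diag(1,1,1,1,1,1,1,1,1,2).

Reading off H_k = ker ∂_k / im ∂_{k+1}:

  H_0: rank C_0 − rank ∂_1 = 6 − 5 = 1, and the invariant factors of ∂_1 are all 1, so H_0 ≅ Z.
  H_1: rank ker ∂_1 − rank ∂_2 = (15 − 5) − 10 = 0, and ∂_2 has invariant factor 2 > 1, so H_1 ≅ Z/2Z.
  H_2: rank ker ∂_2 − rank ∂_3 = (10 − 10) − 0 = 0, and there is no ∂_3, so H_2 ≅ 0.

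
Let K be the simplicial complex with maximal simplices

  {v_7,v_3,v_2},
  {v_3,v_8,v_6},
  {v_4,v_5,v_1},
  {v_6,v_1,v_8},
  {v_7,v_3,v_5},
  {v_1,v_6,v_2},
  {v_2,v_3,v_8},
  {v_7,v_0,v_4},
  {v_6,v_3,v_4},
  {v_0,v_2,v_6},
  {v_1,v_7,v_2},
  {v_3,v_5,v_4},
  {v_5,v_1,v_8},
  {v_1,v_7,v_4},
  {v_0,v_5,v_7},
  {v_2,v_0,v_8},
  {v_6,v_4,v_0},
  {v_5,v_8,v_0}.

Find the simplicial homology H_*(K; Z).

H_0 ≅ Z,  H_1 ≅ Z ⊕ Z_2,  H_2 = 0.

Take the total order v_0 < v_1 < v_2 < v_3 < v_4 < v_5 < v_6 < v_7 < v_8 on the vertex set. Then K (dimension 2) consists of the simplices:

  0-simplices (9): [v_0], [v_1], [v_2], [v_3], [v_4], [v_5], [v_6], [v_7], [v_8]
  1-simplices (27): (27 of them)
  2-simplices (18): (18 of them)

Hence C_0 ≅ Z^9, C_1 ≅ Z^27, C_2 ≅ Z^18.

Boundary ∂_1: C_1 → C_0 is given by ∂[p,q] = [q] − [p].
As a 9×27 matrix over Z this has rank 8, with invariant factors (1,1,1,1,1,1,1,1).

Boundary ∂_2: C_2 → C_1 maps a triangle to the signed sum of its edges. For instance
  ∂[v_0,v_2,v_6] = [v_2,v_6] − [v_0,v_6] + [v_0,v_2],
  ∂[v_1,v_4,v_7] = [v_4,v_7] − [v_1,v_7] + [v_1,v_4].
As a 27×18 matrix over Z this has rank 18, with invariant factors (1,1,1,1,1,1,1,1,1,1,1,1,1,1,1,1,1,2).

Computing H_k = (kernel of ∂_k) / (image of ∂_{k+1}):

  H_0: rank C_0 − rank ∂_1 = 9 − 8 = 1, and the invariant factors of ∂_1 are all 1, so H_0 = Z.
  H_1: rank ker ∂_1 − rank ∂_2 = (27 − 8) − 18 = 1, and ∂_2 has invariant factor 2 > 1, so H_1 = Z ⊕ Z_2.
  H_2: rank ker ∂_2 − rank ∂_3 = (18 − 18) − 0 = 0, and there is no ∂_3, so H_2 = 0.

As a check, the Euler characteristic is 9 − 27 + 18 = 0, which agrees with 1 − 1 + 0 = 0.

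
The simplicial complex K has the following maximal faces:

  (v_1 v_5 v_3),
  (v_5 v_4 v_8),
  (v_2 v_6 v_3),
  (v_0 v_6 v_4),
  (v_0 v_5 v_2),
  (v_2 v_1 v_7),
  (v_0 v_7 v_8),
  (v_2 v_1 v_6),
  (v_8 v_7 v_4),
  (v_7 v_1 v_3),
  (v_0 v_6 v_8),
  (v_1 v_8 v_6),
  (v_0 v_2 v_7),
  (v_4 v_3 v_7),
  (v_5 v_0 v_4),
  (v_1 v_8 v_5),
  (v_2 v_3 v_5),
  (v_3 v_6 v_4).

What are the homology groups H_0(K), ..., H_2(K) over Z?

Order the vertices as v_0 < v_1 < v_2 < v_3 < v_4 < v_5 < v_6 < v_7 < v_8. Listing each simplex with vertices in this order, K has dimension 2 with simplices:

  0-simplices (9): [v_0], [v_1], [v_2], [v_3], [v_4], [v_5], [v_6], [v_7], [v_8]
  1-simplices (27): (27 of them)
  2-simplices (18): (18 of them)

so the chain groups are C_0 ≅ Z^9, C_1 ≅ Z^27, C_2 ≅ Z^18.

The boundary map ∂_1: C_1 → C_0 sends each edge [p,q] (with p < q) to q − p. For instance
  ∂[v_3,v_4] = [v_4] − [v_3].
The resulting 9×27 matrix has rank 8, and its Smith normal form has invariant factors (1,1,1,1,1,1,1,1).

Boundary ∂_2: C_2 → C_1 acts by ∂[p,q,r] = [q,r] − [p,r] + [p,q]. For instance
  ∂[v_3,v_4,v_7] = [v_4,v_7] − [v_3,v_7] + [v_3,v_4],
  ∂[v_0,v_2,v_5] = [v_2,v_5] − [v_0,v_5] + [v_0,v_2].
As a 27×18 matrix over Z this has rank 18, with invariant factors (1,1,1,1,1,1,1,1,1,1,1,1,1,1,1,1,1,2).

Reading off H_k = ker ∂_k / im ∂_{k+1}:

  H_0: rank C_0 − rank ∂_1 = 9 − 8 = 1, and the invariant factors of ∂_1 are all 1, so H_0 = Z.
  H_1: rank ker ∂_1 − rank ∂_2 = (27 − 8) − 18 = 1, and ∂_2 has invariant factor 2 > 1, so H_1 = Z ⊕ Z/2.
  H_2: rank ker ∂_2 − rank ∂_3 = (18 − 18) − 0 = 0, and there is no ∂_3, so H_2 = 0.

H_0 ≅ Z,  H_1 ≅ Z ⊕ Z/2,  H_2 = 0.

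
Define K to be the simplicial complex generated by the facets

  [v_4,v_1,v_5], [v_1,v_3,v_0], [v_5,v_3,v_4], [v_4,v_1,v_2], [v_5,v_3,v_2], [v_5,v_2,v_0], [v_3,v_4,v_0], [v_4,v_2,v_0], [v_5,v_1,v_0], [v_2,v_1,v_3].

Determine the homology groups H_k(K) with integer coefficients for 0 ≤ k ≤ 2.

Take the total order v_0 < v_1 < v_2 < v_3 < v_4 < v_5 on the vertex set. Then K (dimension 2) consists of the simplices:

  0-simplices (6): [v_0], [v_1], [v_2], [v_3], [v_4], [v_5]
  1-simplices (15): (15 of them)
  2-simplices (10): [v_0,v_1,v_3], [v_0,v_1,v_5], [v_0,v_2,v_4], [v_0,v_2,v_5], [v_0,v_3,v_4], [v_1,v_2,v_3], [v_1,v_2,v_4], [v_1,v_4,v_5], [v_2,v_3,v_5], [v_3,v_4,v_5]

Hence C_0 ≅ Z^6, C_1 ≅ Z^15, C_2 ≅ Z^10.

Boundary ∂_1: C_1 → C_0 maps an edge to its endpoints' difference, ∂[p,q] = q − p.
The resulting 6×15 matrix has rank 5, and its Smith normal form has invariant factors (1,1,1,1,1).

The boundary map ∂_2: C_2 → C_1 acts by ∂[p,q,r] = [q,r] − [p,r] + [p,q]. For instance
  ∂[v_2,v_3,v_5] = [v_3,v_5] − [v_2,v_5] + [v_2,v_3],
  ∂[v_0,v_2,v_4] = [v_2,v_4] − [v_0,v_4] + [v_0,v_2].
The resulting 15×10 matrix has rank 10, and its Smith normal form has invariant factors (1,1,1,1,1,1,1,1,1,2).

From H_k ≅ ker(∂_k) / im(∂_{k+1}) we obtain:

  H_0: rank C_0 − rank ∂_1 = 6 − 5 = 1, and the invariant factors of ∂_1 are all 1, so H_0 ≅ Z.
  H_1: rank ker ∂_1 − rank ∂_2 = (15 − 5) − 10 = 0, and ∂_2 has invariant factor 2 > 1, so H_1 ≅ Z_2.
  H_2: rank ker ∂_2 − rank ∂_3 = (10 − 10) − 0 = 0, and there is no ∂_3, so H_2 ≅ 0.

H_0 = Z,  H_1 = Z_2,  H_2 = 0.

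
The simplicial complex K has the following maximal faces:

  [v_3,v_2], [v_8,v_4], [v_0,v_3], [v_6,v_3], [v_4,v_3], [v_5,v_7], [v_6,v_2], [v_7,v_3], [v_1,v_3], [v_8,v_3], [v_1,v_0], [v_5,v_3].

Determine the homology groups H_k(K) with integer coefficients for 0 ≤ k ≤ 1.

Take the total order v_0 < v_1 < v_2 < v_3 < v_4 < v_5 < v_6 < v_7 < v_8 on the vertex set. Then K (dimension 1) consists of the simplices:

  0-simplices (9): [v_0], [v_1], [v_2], [v_3], [v_4], [v_5], [v_6], [v_7], [v_8]
  1-simplices (12): [v_0,v_1], [v_0,v_3], [v_1,v_3], [v_2,v_3], [v_2,v_6], [v_3,v_4], [v_3,v_5], [v_3,v_6], [v_3,v_7], [v_3,v_8], [v_4,v_8], [v_5,v_7]

so the chain groups are C_0 ≅ Z^9, C_1 ≅ Z^12.

Boundary ∂_1: C_1 → C_0 is given by ∂[p,q] = [q] − [p].
This gives a 9×12 integer matrix of rank 8; reducing to Smith normal form yields diagonal entries (1,1,1,1,1,1,1,1).

Computing H_k = (kernel of ∂_k) / (image of ∂_{k+1}):

  H_0: rank C_0 − rank ∂_1 = 9 − 8 = 1, and the invariant factors of ∂_1 are all 1, so H_0 = Z.
  H_1: rank ker ∂_1 − rank ∂_2 = (12 − 8) − 0 = 4, and there is no ∂_2, so H_1 = Z^4.

As a check, the Euler characteristic is 9 − 12 = -3, which agrees with 1 − 4 = -3.

H_0 = Z,  H_1 = Z^4.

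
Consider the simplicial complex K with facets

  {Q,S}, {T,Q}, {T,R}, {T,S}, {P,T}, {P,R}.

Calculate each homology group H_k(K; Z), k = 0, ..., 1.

H_0 ≅ Z,  H_1 ≅ Z^2.

Order the vertices as P < Q < R < S < T. Listing each simplex with vertices in this order, K has dimension 1 with simplices:

  0-simplices (5): P, Q, R, S, T
  1-simplices (6): PR, PT, QS, QT, RT, ST

giving chain groups C_0 ≅ Z^5, C_1 ≅ Z^6.

The boundary map ∂_1: C_1 → C_0 maps an edge to its endpoints' difference, ∂[p,q] = q − p. For instance
  ∂RT = T − R.
As a 5×6 matrix over Z this has rank 4, with invariant factors (1,1,1,1).

From H_k ≅ ker(∂_k) / im(∂_{k+1}) we obtain:

  H_0: rank C_0 − rank ∂_1 = 5 − 4 = 1, and the invariant factors of ∂_1 are all 1, so H_0 = Z.
  H_1: rank ker ∂_1 − rank ∂_2 = (6 − 4) − 0 = 2, and there is no ∂_2, so H_1 = Z^2.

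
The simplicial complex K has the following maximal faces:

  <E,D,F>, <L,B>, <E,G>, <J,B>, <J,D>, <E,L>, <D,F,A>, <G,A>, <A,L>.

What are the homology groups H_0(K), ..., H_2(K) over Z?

We work with the vertex ordering A < B < D < E < F < G < J < L. The simplices of K, each written with vertices in increasing order, are:

  0-simplices (8): A, B, D, E, F, G, J, L
  1-simplices (12): AD, AF, AG, AL, BJ, BL, DE, DF, DJ, EF, EG, EL
  2-simplices (2): ADF, DEF

giving chain groups C_0 ≅ Z^8, C_1 ≅ Z^12, C_2 ≅ Z^2.

Boundary ∂_1: C_1 → C_0 is given by ∂[p,q] = [q] − [p]. For instance
  ∂BJ = J − B.
As a 8×12 matrix over Z this has rank 7, with invariant factors (1,1,1,1,1,1,1).

Boundary ∂_2: C_2 → C_1 maps a triangle to the signed sum of its edges. For instance
  ∂DEF = EF − DF + DE,
  ∂ADF = DF − AF + AD.
This gives a 12×2 integer matrix of rank 2; reducing to Smith normal form yields diagonal entries (1,1).

Reading off H_k = ker ∂_k / im ∂_{k+1}:

  H_0: rank C_0 − rank ∂_1 = 8 − 7 = 1, and the invariant factors of ∂_1 are all 1, so H_0 ≅ Z.
  H_1: rank ker ∂_1 − rank ∂_2 = (12 − 7) − 2 = 3, and the invariant factors of ∂_2 are all 1, so H_1 ≅ Z^3.
  H_2: rank ker ∂_2 − rank ∂_3 = (2 − 2) − 0 = 0, and there is no ∂_3, so H_2 ≅ 0.

H_0 ≅ Z,  H_1 ≅ Z^3,  H_2 = 0.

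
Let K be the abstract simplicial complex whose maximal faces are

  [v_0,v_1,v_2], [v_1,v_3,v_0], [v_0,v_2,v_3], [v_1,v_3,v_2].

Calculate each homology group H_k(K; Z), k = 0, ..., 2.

We work with the vertex ordering v_0 < v_1 < v_2 < v_3. The simplices of K, each written with vertices in increasing order, are:

  0-simplices (4): [v_0], [v_1], [v_2], [v_3]
  1-simplices (6): [v_0,v_1], [v_0,v_2], [v_0,v_3], [v_1,v_2], [v_1,v_3], [v_2,v_3]
  2-simplices (4): [v_0,v_1,v_2], [v_0,v_1,v_3], [v_0,v_2,v_3], [v_1,v_2,v_3]

so the chain groups are C_0 ≅ Z^4, C_1 ≅ Z^6, C_2 ≅ Z^4.

Boundary ∂_1: C_1 → C_0 maps an edge to its endpoints' difference, ∂[p,q] = q − p.
The resulting 4×6 matrix has rank 3, and its Smith normal form has invariant factors (1,1,1).

The boundary map ∂_2: C_2 → C_1 acts by ∂[p,q,r] = [q,r] − [p,r] + [p,q]. For instance
  ∂[v_0,v_1,v_2] = [v_1,v_2] − [v_0,v_2] + [v_0,v_1],
  ∂[v_0,v_2,v_3] = [v_2,v_3] − [v_0,v_3] + [v_0,v_2].
The 6×4 boundary matrix has rank 3 and Smith normal form diag(1,1,1).

From H_k ≅ ker(∂_k) / im(∂_{k+1}) we obtain:

  H_0: rank C_0 − rank ∂_1 = 4 − 3 = 1, and the invariant factors of ∂_1 are all 1, so H_0 = Z.
  H_1: rank ker ∂_1 − rank ∂_2 = (6 − 3) − 3 = 0, and the invariant factors of ∂_2 are all 1, so H_1 = 0.
  H_2: rank ker ∂_2 − rank ∂_3 = (4 − 3) − 0 = 1, and there is no ∂_3, so H_2 = Z.

H_0 = Z,  H_1 = 0,  H_2 = Z.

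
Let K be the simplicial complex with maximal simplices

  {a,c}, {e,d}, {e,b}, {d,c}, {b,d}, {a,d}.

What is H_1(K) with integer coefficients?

We work with the vertex ordering a < b < c < d < e. The simplices of K, each written with vertices in increasing order, are:

  0-simplices (5): a, b, c, d, e
  1-simplices (6): ac, ad, bd, be, cd, de

giving chain groups C_0 ≅ Z^5, C_1 ≅ Z^6.

Boundary ∂_1: C_1 → C_0 sends each edge [p,q] (with p < q) to q − p. For instance
  ∂cd = d − c.
The resulting 5×6 matrix has rank 4, and its Smith normal form has invariant factors (1,1,1,1).

From H_k ≅ ker(∂_k) / im(∂_{k+1}) we obtain:

  H_1: rank ker ∂_1 − rank ∂_2 = (6 − 4) − 0 = 2, and there is no ∂_2, so H_1 = Z^2.

H_1 ≅ Z^2.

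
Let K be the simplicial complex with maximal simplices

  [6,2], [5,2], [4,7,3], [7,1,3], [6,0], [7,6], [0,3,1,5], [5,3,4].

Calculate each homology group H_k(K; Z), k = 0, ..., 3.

H_0 ≅ Z,  H_1 ≅ Z^2,  H_2 = 0,  H_3 = 0.

Take the total order 0 < 1 < 2 < 3 < 4 < 5 < 6 < 7 on the vertex set. Then K (dimension 3) consists of the simplices:

  0-simplices (8): [0], [1], [2], [3], [4], [5], [6], [7]
  1-simplices (15): [0,1], [0,3], [0,5], [0,6], [1,3], [1,5], [1,7], [2,5], [2,6], [3,4], [3,5], [3,7], [4,5], [4,7], [6,7]
  2-simplices (7): [0,1,3], [0,1,5], [0,3,5], [1,3,5], [1,3,7], [3,4,5], [3,4,7]
  3-simplices (1): [0,1,3,5]

Hence C_0 ≅ Z^8, C_1 ≅ Z^15, C_2 ≅ Z^7, C_3 ≅ Z^1.

Boundary ∂_1: C_1 → C_0 maps an edge to its endpoints' difference, ∂[p,q] = q − p. For instance
  ∂[2,6] = [6] − [2].
The resulting 8×15 matrix has rank 7, and its Smith normal form has invariant factors (1,1,1,1,1,1,1).

∂_2: C_2 → C_1 maps a triangle to the signed sum of its edges. For instance
  ∂[1,3,5] = [3,5] − [1,5] + [1,3],
  ∂[3,4,5] = [4,5] − [3,5] + [3,4].
The resulting 15×7 matrix has rank 6, and its Smith normal form has invariant factors (1,1,1,1,1,1).

The boundary map ∂_3: C_3 → C_2 sends each 3-simplex σ to the alternating sum Σ_i (−1)^i (σ with its i-th vertex removed). For instance
  ∂[0,1,3,5] = [1,3,5] − [0,3,5] + [0,1,5] − [0,1,3].
As a 7×1 matrix over Z this has rank 1, with invariant factors (1).

From H_k ≅ ker(∂_k) / im(∂_{k+1}) we obtain:

  H_0: rank C_0 − rank ∂_1 = 8 − 7 = 1, and the invariant factors of ∂_1 are all 1, so H_0 = Z.
  H_1: rank ker ∂_1 − rank ∂_2 = (15 − 7) − 6 = 2, and the invariant factors of ∂_2 are all 1, so H_1 = Z^2.
  H_2: rank ker ∂_2 − rank ∂_3 = (7 − 6) − 1 = 0, and the invariant factors of ∂_3 are all 1, so H_2 = 0.
  H_3: rank ker ∂_3 − rank ∂_4 = (1 − 1) − 0 = 0, and there is no ∂_4, so H_3 = 0.

As a check, the Euler characteristic is 8 − 15 + 7 − 1 = -1, which agrees with 1 − 2 + 0 − 0 = -1.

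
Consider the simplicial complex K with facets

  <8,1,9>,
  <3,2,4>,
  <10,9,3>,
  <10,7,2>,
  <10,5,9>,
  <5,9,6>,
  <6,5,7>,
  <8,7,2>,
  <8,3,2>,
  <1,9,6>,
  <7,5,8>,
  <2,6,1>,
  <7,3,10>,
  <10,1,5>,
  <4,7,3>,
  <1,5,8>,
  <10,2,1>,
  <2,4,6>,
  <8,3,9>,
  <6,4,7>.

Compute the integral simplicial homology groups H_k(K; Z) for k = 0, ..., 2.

H_0 ≅ Z,  H_1 ≅ Z × Z/2,  H_2 = 0.

Take the total order 1 < 2 < 3 < 4 < 5 < 6 < 7 < 8 < 9 < 10 on the vertex set. Then K (dimension 2) consists of the simplices:

  0-simplices (10): [1], [2], [3], [4], [5], [6], [7], [8], [9], [10]
  1-simplices (30): (30 of them)
  2-simplices (20): (20 of them)

Hence C_0 ≅ Z^10, C_1 ≅ Z^30, C_2 ≅ Z^20.

The boundary map ∂_1: C_1 → C_0 is given by ∂[p,q] = [q] − [p].
The resulting 10×30 matrix has rank 9, and its Smith normal form has invariant factors (1,1,1,1,1,1,1,1,1).

The boundary map ∂_2: C_2 → C_1 maps a triangle to the signed sum of its edges. For instance
  ∂[1,2,10] = [2,10] − [1,10] + [1,2],
  ∂[3,7,10] = [7,10] − [3,10] + [3,7].
The 30×20 boundary matrix has rank 20 and Smith normal form diag(1,1,1,1,1,1,1,1,1,1,1,1,1,1,1,1,1,1,1,2).

Reading off H_k = ker ∂_k / im ∂_{k+1}:

  H_0: rank C_0 − rank ∂_1 = 10 − 9 = 1, and the invariant factors of ∂_1 are all 1, so H_0 ≅ Z.
  H_1: rank ker ∂_1 − rank ∂_2 = (30 − 9) − 20 = 1, and ∂_2 has invariant factor 2 > 1, so H_1 ≅ Z × Z/2.
  H_2: rank ker ∂_2 − rank ∂_3 = (20 − 20) − 0 = 0, and there is no ∂_3, so H_2 ≅ 0.

(K is a triangulation of the Klein bottle.)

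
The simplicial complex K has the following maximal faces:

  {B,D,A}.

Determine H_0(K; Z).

Take the total order A < B < D on the vertex set. Then K (dimension 2) consists of the simplices:

  0-simplices (3): A, B, D
  1-simplices (3): AB, AD, BD
  2-simplices (1): ABD

giving chain groups C_0 ≅ Z^3, C_1 ≅ Z^3, C_2 ≅ Z^1.

The boundary map ∂_1: C_1 → C_0 is given by ∂[p,q] = [q] − [p].
The resulting 3×3 matrix has rank 2, and its Smith normal form has invariant factors (1,1).

Boundary ∂_2: C_2 → C_1 maps a triangle to the signed sum of its edges. For instance
  ∂ABD = BD − AD + AB.
This gives a 3×1 integer matrix of rank 1; reducing to Smith normal form yields diagonal entries (1).

Reading off H_k = ker ∂_k / im ∂_{k+1}:

  H_0: rank C_0 − rank ∂_1 = 3 − 2 = 1, and the invariant factors of ∂_1 are all 1, so H_0 ≅ Z.

H_0 = Z.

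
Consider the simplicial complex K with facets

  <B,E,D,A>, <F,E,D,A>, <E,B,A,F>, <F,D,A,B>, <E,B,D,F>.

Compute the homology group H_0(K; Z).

Order the vertices as A < B < D < E < F. Listing each simplex with vertices in this order, K has dimension 3 with simplices:

  0-simplices (5): A, B, D, E, F
  1-simplices (10): AB, AD, AE, AF, BD, BE, BF, DE, DF, EF
  2-simplices (10): ABD, ABE, ABF, ADE, ADF, AEF, BDE, BDF, BEF, DEF
  3-simplices (5): ABDE, ABDF, ABEF, ADEF, BDEF

Hence C_0 ≅ Z^5, C_1 ≅ Z^10, C_2 ≅ Z^10, C_3 ≅ Z^5.

∂_1: C_1 → C_0 sends each edge [p,q] (with p < q) to q − p.
As a 5×10 matrix over Z this has rank 4, with invariant factors (1,1,1,1).

∂_2: C_2 → C_1 sends each 2-simplex [p,q,r] to [q,r] − [p,r] + [p,q]. For instance
  ∂AEF = EF − AF + AE,
  ∂ABD = BD − AD + AB.
The 10×10 boundary matrix has rank 6 and Smith normal form diag(1,1,1,1,1,1).

The boundary map ∂_3: C_3 → C_2 sends each 3-simplex σ to the alternating sum Σ_i (−1)^i (σ with its i-th vertex removed). For instance
  ∂ADEF = DEF − AEF + ADF − ADE,
  ∂ABDF = BDF − ADF + ABF − ABD.
The 10×5 boundary matrix has rank 4 and Smith normal form diag(1,1,1,1).

Reading off H_k = ker ∂_k / im ∂_{k+1}:

  H_0: rank C_0 − rank ∂_1 = 5 − 4 = 1, and the invariant factors of ∂_1 are all 1, so H_0 = Z.

H_0 = Z.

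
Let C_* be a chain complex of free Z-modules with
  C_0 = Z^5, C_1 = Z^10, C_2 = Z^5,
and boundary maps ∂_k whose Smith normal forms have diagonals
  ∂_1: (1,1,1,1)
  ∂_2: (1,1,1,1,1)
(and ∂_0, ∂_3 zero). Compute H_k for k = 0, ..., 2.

H_0: b_0 = 5 − 0 − 4 = 1; torsion from ∂_1 factors > 1: none. So H_0 ≅ Z.
H_1: b_1 = 10 − 4 − 5 = 1; torsion from ∂_2 factors > 1: none. So H_1 ≅ Z.
H_2: b_2 = 5 − 5 − 0 = 0; torsion from ∂_3 factors > 1: none. So H_2 ≅ 0.

H_0 ≅ Z,  H_1 ≅ Z,  H_2 = 0.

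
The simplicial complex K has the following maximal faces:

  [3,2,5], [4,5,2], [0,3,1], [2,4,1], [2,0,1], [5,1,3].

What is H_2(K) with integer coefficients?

Take the total order 0 < 1 < 2 < 3 < 4 < 5 on the vertex set. Then K (dimension 2) consists of the simplices:

  0-simplices (6): [0], [1], [2], [3], [4], [5]
  1-simplices (12): [0,1], [0,2], [0,3], [1,2], [1,3], [1,4], [1,5], [2,3], [2,4], [2,5], [3,5], [4,5]
  2-simplices (6): [0,1,2], [0,1,3], [1,2,4], [1,3,5], [2,3,5], [2,4,5]

giving chain groups C_0 ≅ Z^6, C_1 ≅ Z^12, C_2 ≅ Z^6.

The boundary map ∂_1: C_1 → C_0 sends each edge [p,q] (with p < q) to q − p.
As a 6×12 matrix over Z this has rank 5, with invariant factors (1,1,1,1,1).

Boundary ∂_2: C_2 → C_1 sends each 2-simplex [p,q,r] to [q,r] − [p,r] + [p,q]. For instance
  ∂[2,3,5] = [3,5] − [2,5] + [2,3],
  ∂[0,1,3] = [1,3] − [0,3] + [0,1].
As a 12×6 matrix over Z this has rank 6, with invariant factors (1,1,1,1,1,1).

Now H_k = ker ∂_k / im ∂_{k+1}, so:

  H_2: rank ker ∂_2 − rank ∂_3 = (6 − 6) − 0 = 0, and there is no ∂_3, so H_2 ≅ 0.

H_2 = 0.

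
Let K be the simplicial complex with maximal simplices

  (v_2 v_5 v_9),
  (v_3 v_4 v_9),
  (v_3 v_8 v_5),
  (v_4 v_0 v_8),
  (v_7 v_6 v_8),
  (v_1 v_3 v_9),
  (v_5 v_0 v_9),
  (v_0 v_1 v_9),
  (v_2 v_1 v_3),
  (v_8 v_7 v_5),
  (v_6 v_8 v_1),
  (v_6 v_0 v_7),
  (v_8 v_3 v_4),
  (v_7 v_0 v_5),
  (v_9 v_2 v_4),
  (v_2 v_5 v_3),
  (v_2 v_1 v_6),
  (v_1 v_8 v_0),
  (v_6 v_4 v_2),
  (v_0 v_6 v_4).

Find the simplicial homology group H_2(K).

H_2 = 0.

K has 10 vertices, 30 edges, 20 triangles.
rank ∂_2 = 20, rank ∂_3 = 0 ⇒ b_2 = 20 − 20 − 0 = 0. So H_2 ≅ 0.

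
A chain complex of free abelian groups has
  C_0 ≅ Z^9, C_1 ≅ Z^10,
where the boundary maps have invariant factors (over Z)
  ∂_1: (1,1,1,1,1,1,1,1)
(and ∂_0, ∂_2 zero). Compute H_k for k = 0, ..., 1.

H_0 = Z,  H_1 = Z^2.

H_0: b_0 = 9 − 0 − 8 = 1; torsion from ∂_1 factors > 1: none. So H_0 = Z.
H_1: b_1 = 10 − 8 − 0 = 2; torsion from ∂_2 factors > 1: none. So H_1 = Z^2.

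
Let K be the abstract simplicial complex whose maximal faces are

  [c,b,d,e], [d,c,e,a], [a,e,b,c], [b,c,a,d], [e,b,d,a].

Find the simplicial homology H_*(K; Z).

H_0 = Z,  H_1 = 0,  H_2 = 0,  H_3 = Z.

We work with the vertex ordering a < b < c < d < e. The simplices of K, each written with vertices in increasing order, are:

  0-simplices (5): a, b, c, d, e
  1-simplices (10): ab, ac, ad, ae, bc, bd, be, cd, ce, de
  2-simplices (10): abc, abd, abe, acd, ace, ade, bcd, bce, bde, cde
  3-simplices (5): abcd, abce, abde, acde, bcde

Hence C_0 ≅ Z^5, C_1 ≅ Z^10, C_2 ≅ Z^10, C_3 ≅ Z^5.

Boundary ∂_1: C_1 → C_0 is given by ∂[p,q] = [q] − [p].
The resulting 5×10 matrix has rank 4, and its Smith normal form has invariant factors (1,1,1,1).

The boundary map ∂_2: C_2 → C_1 maps a triangle to the signed sum of its edges. For instance
  ∂acd = cd − ad + ac,
  ∂abc = bc − ac + ab.
This gives a 10×10 integer matrix of rank 6; reducing to Smith normal form yields diagonal entries (1,1,1,1,1,1).

∂_3: C_3 → C_2 sends each 3-simplex σ to the alternating sum Σ_i (−1)^i (σ with its i-th vertex removed). For instance
  ∂abde = bde − ade + abe − abd,
  ∂acde = cde − ade + ace − acd.
This gives a 10×5 integer matrix of rank 4; reducing to Smith normal form yields diagonal entries (1,1,1,1).

Reading off H_k = ker ∂_k / im ∂_{k+1}:

  H_0: rank C_0 − rank ∂_1 = 5 − 4 = 1, and the invariant factors of ∂_1 are all 1, so H_0 ≅ Z.
  H_1: rank ker ∂_1 − rank ∂_2 = (10 − 4) − 6 = 0, and the invariant factors of ∂_2 are all 1, so H_1 ≅ 0.
  H_2: rank ker ∂_2 − rank ∂_3 = (10 − 6) − 4 = 0, and the invariant factors of ∂_3 are all 1, so H_2 ≅ 0.
  H_3: rank ker ∂_3 − rank ∂_4 = (5 − 4) − 0 = 1, and there is no ∂_4, so H_3 ≅ Z.

As a check, the Euler characteristic is 5 − 10 + 10 − 5 = 0, which agrees with 1 − 0 + 0 − 1 = 0.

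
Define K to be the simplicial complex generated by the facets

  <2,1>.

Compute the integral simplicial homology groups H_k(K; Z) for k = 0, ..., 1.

Order the vertices as 1 < 2. Listing each simplex with vertices in this order, K has dimension 1 with simplices:

  0-simplices (2): [1], [2]
  1-simplices (1): [1,2]

giving chain groups C_0 ≅ Z^2, C_1 ≅ Z^1.

∂_1: C_1 → C_0 maps an edge to its endpoints' difference, ∂[p,q] = q − p. For instance
  ∂[1,2] = [2] − [1].
As a 2×1 matrix over Z this has rank 1, with invariant factors (1).

Reading off H_k = ker ∂_k / im ∂_{k+1}:

  H_0: rank C_0 − rank ∂_1 = 2 − 1 = 1, and the invariant factors of ∂_1 are all 1, so H_0 ≅ Z.
  H_1: rank ker ∂_1 − rank ∂_2 = (1 − 1) − 0 = 0, and there is no ∂_2, so H_1 ≅ 0.

H_0 = Z,  H_1 = 0.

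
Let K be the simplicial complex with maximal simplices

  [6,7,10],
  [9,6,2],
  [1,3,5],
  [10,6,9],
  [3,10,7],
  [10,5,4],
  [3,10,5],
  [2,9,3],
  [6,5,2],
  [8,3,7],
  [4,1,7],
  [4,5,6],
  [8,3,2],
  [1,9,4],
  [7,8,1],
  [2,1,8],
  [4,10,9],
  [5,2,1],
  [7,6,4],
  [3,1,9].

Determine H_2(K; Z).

Take the total order 1 < 2 < 3 < 4 < 5 < 6 < 7 < 8 < 9 < 10 on the vertex set. Then K (dimension 2) consists of the simplices:

  0-simplices (10): [1], [2], [3], [4], [5], [6], [7], [8], [9], [10]
  1-simplices (30): (30 of them)
  2-simplices (20): (20 of them)

giving chain groups C_0 ≅ Z^10, C_1 ≅ Z^30, C_2 ≅ Z^20.

The boundary map ∂_1: C_1 → C_0 is given by ∂[p,q] = [q] − [p].
This gives a 10×30 integer matrix of rank 9; reducing to Smith normal form yields diagonal entries (1,1,1,1,1,1,1,1,1).

The boundary map ∂_2: C_2 → C_1 maps a triangle to the signed sum of its edges. For instance
  ∂[2,5,6] = [5,6] − [2,6] + [2,5],
  ∂[4,6,7] = [6,7] − [4,7] + [4,6].
The resulting 30×20 matrix has rank 20, and its Smith normal form has invariant factors (1,1,1,1,1,1,1,1,1,1,1,1,1,1,1,1,1,1,1,2).

From H_k ≅ ker(∂_k) / im(∂_{k+1}) we obtain:

  H_2: rank ker ∂_2 − rank ∂_3 = (20 − 20) − 0 = 0, and there is no ∂_3, so H_2 ≅ 0.

(K is a triangulation of the Klein bottle.)

H_2 ≅ 0.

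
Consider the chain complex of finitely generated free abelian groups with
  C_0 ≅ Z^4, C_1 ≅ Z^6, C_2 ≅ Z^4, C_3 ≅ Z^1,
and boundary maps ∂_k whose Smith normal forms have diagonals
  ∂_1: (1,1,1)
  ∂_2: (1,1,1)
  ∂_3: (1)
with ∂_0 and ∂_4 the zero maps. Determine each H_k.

H_0: b_0 = 4 − 0 − 3 = 1; torsion from ∂_1 factors > 1: none. So H_0 = Z.
H_1: b_1 = 6 − 3 − 3 = 0; torsion from ∂_2 factors > 1: none. So H_1 = 0.
H_2: b_2 = 4 − 3 − 1 = 0; torsion from ∂_3 factors > 1: none. So H_2 = 0.
H_3: b_3 = 1 − 1 − 0 = 0; torsion from ∂_4 factors > 1: none. So H_3 = 0.

H_0 = Z,  H_1 = 0,  H_2 = 0,  H_3 = 0.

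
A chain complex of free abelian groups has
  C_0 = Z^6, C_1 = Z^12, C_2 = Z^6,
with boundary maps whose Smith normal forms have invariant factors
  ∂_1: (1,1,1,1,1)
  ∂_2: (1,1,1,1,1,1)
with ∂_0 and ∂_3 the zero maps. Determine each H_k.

H_0: b_0 = 6 − 0 − 5 = 1; torsion from ∂_1 factors > 1: none. So H_0 ≅ Z.
H_1: b_1 = 12 − 5 − 6 = 1; torsion from ∂_2 factors > 1: none. So H_1 ≅ Z.
H_2: b_2 = 6 − 6 − 0 = 0; torsion from ∂_3 factors > 1: none. So H_2 ≅ 0.

H_0 ≅ Z,  H_1 ≅ Z,  H_2 = 0.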